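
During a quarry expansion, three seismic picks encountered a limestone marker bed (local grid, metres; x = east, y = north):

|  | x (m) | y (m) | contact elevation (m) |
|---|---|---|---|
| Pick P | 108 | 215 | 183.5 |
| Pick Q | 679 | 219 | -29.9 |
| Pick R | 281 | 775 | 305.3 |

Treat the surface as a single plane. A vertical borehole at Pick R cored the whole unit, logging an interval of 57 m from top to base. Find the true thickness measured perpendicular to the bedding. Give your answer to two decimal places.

Let the plane be z = a·x + b·y + c.
Pick Q−Pick P: 571a + 4b = −213.4;  Pick R−Pick P: 173a + 560b = 121.8.
Solving gives a = −0.37607, b = 0.33368.
|∇z| = √(a²+b²) = 0.50276, so dip δ = arctan(0.50276) = 26.69°.
True thickness = vertical thickness × cos δ = 57 × cos 26.69° = 50.93 m.

50.93 m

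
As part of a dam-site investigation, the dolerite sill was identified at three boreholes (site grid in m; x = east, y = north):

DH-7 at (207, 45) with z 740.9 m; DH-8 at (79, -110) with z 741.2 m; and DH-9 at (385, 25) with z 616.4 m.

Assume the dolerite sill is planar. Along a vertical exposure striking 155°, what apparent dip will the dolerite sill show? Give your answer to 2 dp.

36.80°

Let the plane be z = a·x + b·y + c.
DH-8−DH-7: −128a − 155b = 0.3;  DH-9−DH-7: 178a − 20b = −124.5.
Solving gives a = −0.64025, b = 0.52679.
Unit vector along 155° is (sin 155°, cos 155°) = (0.4226, -0.9063).
Slope in that direction = a·(0.4226) + b·(-0.9063) = −0.74801.
Apparent dip = arctan|0.74801| = 36.80° (true dip is 39.7°, so apparent ≤ true as expected).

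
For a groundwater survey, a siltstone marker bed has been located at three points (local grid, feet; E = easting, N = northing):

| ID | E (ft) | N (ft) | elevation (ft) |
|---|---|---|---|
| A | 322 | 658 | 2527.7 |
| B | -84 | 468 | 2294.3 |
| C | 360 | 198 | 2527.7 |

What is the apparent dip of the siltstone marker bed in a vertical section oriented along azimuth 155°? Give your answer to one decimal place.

10.9°

Let the plane be z = a·E + b·N + c.
B−A: −406a − 190b = −233.4;  C−A: 38a − 460b = 0.
Solving gives a = 0.55348, b = 0.04572.
Unit vector along 155° is (sin 155°, cos 155°) = (0.4226, -0.9063).
Slope in that direction = a·(0.4226) + b·(-0.9063) = 0.19247.
Apparent dip = arctan|0.19247| = 10.9° (true dip is 29.0°, so apparent ≤ true as expected).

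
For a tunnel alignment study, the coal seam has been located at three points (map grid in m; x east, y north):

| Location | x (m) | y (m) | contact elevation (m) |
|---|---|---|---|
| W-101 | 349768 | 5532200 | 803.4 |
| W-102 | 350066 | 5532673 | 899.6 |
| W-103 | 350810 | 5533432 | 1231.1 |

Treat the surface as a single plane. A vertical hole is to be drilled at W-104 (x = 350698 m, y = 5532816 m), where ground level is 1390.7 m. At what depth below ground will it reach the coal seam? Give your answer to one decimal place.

100.9 m

Two edge vectors: W-101→W-102 = (298, 473, 96.2), W-101→W-103 = (1042, 1232, 427.7).
Normal n = (W-101→W-102) × (W-101→W-103) = (83783.7, -27214.2, -125730).
So ∂z/∂x = −n_x/n_z = 0.666377953 and ∂z/∂y = −n_y/n_z = −0.216449535.
Intercept c from W-101: 803.4 − 233077.68 + 1197442.12 = 965167.83.
At (350698, 5532816): z_contact = 233697.42 − 1197575.45 + 965167.83 = 1289.80 m.
Depth below ground = 1390.7 − 1289.80 = 100.9 m.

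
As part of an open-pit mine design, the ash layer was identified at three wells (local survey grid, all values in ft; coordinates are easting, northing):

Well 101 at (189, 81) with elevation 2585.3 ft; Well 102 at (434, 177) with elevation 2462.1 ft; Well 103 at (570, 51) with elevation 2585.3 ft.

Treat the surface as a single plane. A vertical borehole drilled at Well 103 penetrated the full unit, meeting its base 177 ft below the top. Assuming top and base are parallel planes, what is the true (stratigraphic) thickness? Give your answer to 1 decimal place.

Two edge vectors: Well 101→Well 102 = (245, 96, -123.2), Well 101→Well 103 = (381, -30, 0).
Normal n = (Well 101→Well 102) × (Well 101→Well 103) = (-3696, -46939.2, -43926).
So ∂z/∂easting = −n_x/n_z = −0.08414 and ∂z/∂northing = −n_y/n_z = −1.06860.
|∇z| = √(a²+b²) = 1.07190, so dip δ = arctan(1.07190) = 46.99°.
True thickness = vertical thickness × cos δ = 177 × cos 46.99° = 120.7 ft.

120.7 ft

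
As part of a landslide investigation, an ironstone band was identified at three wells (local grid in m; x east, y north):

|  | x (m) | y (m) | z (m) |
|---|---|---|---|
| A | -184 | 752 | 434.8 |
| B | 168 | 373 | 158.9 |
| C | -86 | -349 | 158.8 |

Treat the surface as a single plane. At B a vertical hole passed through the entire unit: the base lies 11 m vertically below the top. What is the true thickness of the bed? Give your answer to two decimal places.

Let the plane be z = a·x + b·y + c.
B−A: 352a − 379b = −275.9;  C−A: 98a − 1101b = −276.
Solving gives a = −0.56837, b = 0.20009.
|∇z| = √(a²+b²) = 0.60256, so dip δ = arctan(0.60256) = 31.07°.
True thickness = vertical thickness × cos δ = 11 × cos 31.07° = 9.42 m.

9.42 m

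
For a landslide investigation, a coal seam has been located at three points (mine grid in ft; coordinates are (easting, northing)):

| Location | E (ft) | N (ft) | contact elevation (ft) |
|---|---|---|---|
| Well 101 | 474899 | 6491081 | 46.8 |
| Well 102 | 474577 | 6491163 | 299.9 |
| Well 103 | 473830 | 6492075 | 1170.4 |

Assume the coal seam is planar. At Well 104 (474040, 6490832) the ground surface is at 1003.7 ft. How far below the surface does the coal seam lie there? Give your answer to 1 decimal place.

465.3 ft

Let the plane be z = a·E + b·N + c.
Well 102−Well 101: −322a + 82b = 253.1;  Well 103−Well 101: −1069a + 994b = 1123.6.
Solving gives a = −0.686055677, b = 0.392561852.
Then c = 46.8 − a·474899 − b·6491081 = −2222296.82.
At (474040, 6490832): z_contact = −325217.83 + 2548053.03 − 2222296.82 = 538.37 ft.
Depth below ground = 1003.7 − 538.37 = 465.3 ft.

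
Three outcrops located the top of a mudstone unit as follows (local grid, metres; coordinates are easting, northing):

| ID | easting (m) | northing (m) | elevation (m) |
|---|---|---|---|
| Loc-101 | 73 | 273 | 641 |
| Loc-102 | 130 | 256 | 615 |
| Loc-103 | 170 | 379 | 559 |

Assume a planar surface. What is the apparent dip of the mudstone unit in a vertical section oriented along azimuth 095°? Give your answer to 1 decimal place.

27.2°

Two edge vectors: Loc-101→Loc-102 = (57, -17, -26), Loc-101→Loc-103 = (97, 106, -82).
Normal n = (Loc-101→Loc-102) × (Loc-101→Loc-103) = (4150, 2152, 7691).
So ∂z/∂easting = −n_x/n_z = −0.53959 and ∂z/∂northing = −n_y/n_z = −0.27981.
Unit vector along 095° is (sin 95°, cos 95°) = (0.9962, -0.0872).
Slope in that direction = a·(0.9962) + b·(-0.0872) = −0.51315.
Apparent dip = arctan|0.51315| = 27.2° (true dip is 31.3°, so apparent ≤ true as expected).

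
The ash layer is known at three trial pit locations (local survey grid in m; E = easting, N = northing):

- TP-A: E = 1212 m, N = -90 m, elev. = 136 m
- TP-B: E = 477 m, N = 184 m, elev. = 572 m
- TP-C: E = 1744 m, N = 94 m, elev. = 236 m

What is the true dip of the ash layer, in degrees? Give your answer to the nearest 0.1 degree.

Two edge vectors: TP-A→TP-B = (-735, 274, 436), TP-A→TP-C = (532, 184, 100).
Normal n = (TP-A→TP-B) × (TP-A→TP-C) = (-52824, 305452, -281008).
So ∂z/∂E = −n_x/n_z = −0.18798 and ∂z/∂N = −n_y/n_z = 1.08699.
Gradient magnitude |∇z| = √(a² + b²) = √(0.03534 + 1.18154) = 1.10312.
True dip = arctan(1.10312) = 47.8°, dipping toward S (azimuth ≈ 170°).

47.8°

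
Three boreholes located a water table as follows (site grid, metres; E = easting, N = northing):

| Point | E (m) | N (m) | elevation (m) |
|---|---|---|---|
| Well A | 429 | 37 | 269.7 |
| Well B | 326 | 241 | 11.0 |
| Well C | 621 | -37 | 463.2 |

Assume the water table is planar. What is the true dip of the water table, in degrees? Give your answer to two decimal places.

Two edge vectors: Well A→Well B = (-103, 204, -258.7), Well A→Well C = (192, -74, 193.5).
Normal n = (Well A→Well B) × (Well A→Well C) = (20330.2, -29739.9, -31546).
So ∂z/∂E = −n_x/n_z = 0.64446 and ∂z/∂N = −n_y/n_z = −0.94275.
Gradient magnitude |∇z| = √(a² + b²) = √(0.41533 + 0.88877) = 1.14197.
True dip = arctan(1.14197) = 48.79°, dipping toward NW (azimuth ≈ 326°).

48.79°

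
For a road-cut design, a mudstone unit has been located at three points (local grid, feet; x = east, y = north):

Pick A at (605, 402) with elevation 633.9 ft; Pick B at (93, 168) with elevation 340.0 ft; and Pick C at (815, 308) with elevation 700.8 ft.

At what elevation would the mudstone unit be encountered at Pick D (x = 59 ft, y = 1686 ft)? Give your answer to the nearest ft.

Two edge vectors: Pick A→Pick B = (-512, -234, -293.9), Pick A→Pick C = (210, -94, 66.9).
Normal n = (Pick A→Pick B) × (Pick A→Pick C) = (-43281.2, -27466.2, 97268).
So ∂z/∂x = −n_x/n_z = 0.44497 and ∂z/∂y = −n_y/n_z = 0.28238.
Intercept c from Pick A: 633.9 − 269.21 − 113.52 = 251.18.
At (59, 1686): z = 26.3 + 476.1 + 251.18 = 753.5 ft.

754 ft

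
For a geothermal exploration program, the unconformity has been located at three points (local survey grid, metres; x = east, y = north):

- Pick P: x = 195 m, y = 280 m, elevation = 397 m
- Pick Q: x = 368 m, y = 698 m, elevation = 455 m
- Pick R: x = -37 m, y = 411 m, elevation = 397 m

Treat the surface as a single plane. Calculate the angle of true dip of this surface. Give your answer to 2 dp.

7.36°

Two edge vectors: Pick P→Pick Q = (173, 418, 58), Pick P→Pick R = (-232, 131, 0).
Normal n = (Pick P→Pick Q) × (Pick P→Pick R) = (-7598, -13456, 119639).
So ∂z/∂x = −n_x/n_z = 0.06351 and ∂z/∂y = −n_y/n_z = 0.11247.
Gradient magnitude |∇z| = √(a² + b²) = √(0.00403 + 0.01265) = 0.12916.
True dip = arctan(0.12916) = 7.36°, dipping toward SSW (azimuth ≈ 209°).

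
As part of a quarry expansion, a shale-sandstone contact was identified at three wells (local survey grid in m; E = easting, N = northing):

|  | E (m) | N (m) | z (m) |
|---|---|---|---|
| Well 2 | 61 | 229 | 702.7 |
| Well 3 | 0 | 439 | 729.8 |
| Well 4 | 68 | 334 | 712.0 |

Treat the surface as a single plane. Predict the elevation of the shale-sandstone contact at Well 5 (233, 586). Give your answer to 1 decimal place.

717.5 m

Two edge vectors: Well 2→Well 3 = (-61, 210, 27.1), Well 2→Well 4 = (7, 105, 9.3).
Normal n = (Well 2→Well 3) × (Well 2→Well 4) = (-892.5, 757, -7875).
So ∂z/∂E = −n_x/n_z = −0.11333 and ∂z/∂N = −n_y/n_z = 0.09613.
Intercept c from Well 2: 702.7 + 6.91 − 22.01 = 687.60.
At (233, 586): z = −26.4 + 56.3 + 687.60 = 717.5 m.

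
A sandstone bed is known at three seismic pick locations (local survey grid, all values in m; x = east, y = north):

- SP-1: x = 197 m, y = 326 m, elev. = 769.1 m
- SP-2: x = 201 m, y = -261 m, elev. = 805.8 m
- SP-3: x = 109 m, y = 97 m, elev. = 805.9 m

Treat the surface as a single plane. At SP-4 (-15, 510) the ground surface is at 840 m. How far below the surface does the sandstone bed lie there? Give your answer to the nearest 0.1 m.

Let the plane be z = a·x + b·y + c.
SP-2−SP-1: 4a − 587b = 36.7;  SP-3−SP-1: −88a − 229b = 36.8.
Solving gives a = −0.25103, b = −0.06423.
Then c = 769.1 − a·197 − b·326 = 839.49.
At (-15, 510): z_contact = 3.77 − 32.76 + 839.49 = 810.50 m.
Depth below ground = 840 − 810.50 = 29.5 m.

29.5 m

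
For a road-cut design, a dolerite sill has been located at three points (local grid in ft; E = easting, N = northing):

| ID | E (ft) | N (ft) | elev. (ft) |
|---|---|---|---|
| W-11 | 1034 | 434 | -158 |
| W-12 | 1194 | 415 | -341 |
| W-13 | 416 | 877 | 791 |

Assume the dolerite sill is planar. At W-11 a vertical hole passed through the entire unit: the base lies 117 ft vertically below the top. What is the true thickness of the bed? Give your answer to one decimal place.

Two edge vectors: W-11→W-12 = (160, -19, -183), W-11→W-13 = (-618, 443, 949).
Normal n = (W-11→W-12) × (W-11→W-13) = (63038, -38746, 59138).
So ∂z/∂E = −n_x/n_z = −1.06595 and ∂z/∂N = −n_y/n_z = 0.65518.
|∇z| = √(a²+b²) = 1.25120, so dip δ = arctan(1.25120) = 51.37°.
True thickness = vertical thickness × cos δ = 117 × cos 51.37° = 73.0 ft.

73.0 ft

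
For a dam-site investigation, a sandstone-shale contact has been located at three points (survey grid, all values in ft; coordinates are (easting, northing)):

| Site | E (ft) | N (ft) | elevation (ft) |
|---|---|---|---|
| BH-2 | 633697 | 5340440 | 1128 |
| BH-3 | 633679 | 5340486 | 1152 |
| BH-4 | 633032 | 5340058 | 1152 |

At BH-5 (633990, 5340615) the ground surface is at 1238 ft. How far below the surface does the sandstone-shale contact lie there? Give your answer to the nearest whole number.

Two edge vectors: BH-2→BH-3 = (-18, 46, 24), BH-2→BH-4 = (-665, -382, 24).
Normal n = (BH-2→BH-3) × (BH-2→BH-4) = (10272, -15528, 37466).
So ∂z/∂E = −n_x/n_z = −0.27416858 and ∂z/∂N = −n_y/n_z = 0.41445577.
Intercept c from BH-2: 1128 + 173739.81 − 2213376.19 = −2038508.38.
At (633990, 5340615): z_contact = −173820.1 + 2213448.7 − 2038508.38 = 1120.2 ft.
Depth below ground = 1238 − 1120.2 = 118 ft.

118 ft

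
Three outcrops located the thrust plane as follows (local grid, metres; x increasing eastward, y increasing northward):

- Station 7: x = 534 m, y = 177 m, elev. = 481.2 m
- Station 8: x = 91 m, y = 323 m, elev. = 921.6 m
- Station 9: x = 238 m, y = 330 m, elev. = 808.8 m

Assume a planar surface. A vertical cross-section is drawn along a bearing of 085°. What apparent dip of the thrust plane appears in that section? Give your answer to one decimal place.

Two edge vectors: Station 7→Station 8 = (-443, 146, 440.4), Station 7→Station 9 = (-296, 153, 327.6).
Normal n = (Station 7→Station 8) × (Station 7→Station 9) = (-19551.6, 14768.4, -24563).
So ∂z/∂x = −n_x/n_z = −0.79598 and ∂z/∂y = −n_y/n_z = 0.60125.
Unit vector along 085° is (sin 85°, cos 85°) = (0.9962, 0.0872).
Slope in that direction = a·(0.9962) + b·(0.0872) = −0.74055.
Apparent dip = arctan|0.74055| = 36.5° (true dip is 44.9°, so apparent ≤ true as expected).

36.5°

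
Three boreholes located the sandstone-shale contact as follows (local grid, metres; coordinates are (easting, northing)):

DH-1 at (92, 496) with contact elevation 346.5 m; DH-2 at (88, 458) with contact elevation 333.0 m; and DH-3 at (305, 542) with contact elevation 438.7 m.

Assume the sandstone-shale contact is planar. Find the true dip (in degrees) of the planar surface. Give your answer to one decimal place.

25.8°

Two edge vectors: DH-1→DH-2 = (-4, -38, -13.5), DH-1→DH-3 = (213, 46, 92.2).
Normal n = (DH-1→DH-2) × (DH-1→DH-3) = (-2882.6, -2506.7, 7910).
So ∂z/∂E = −n_x/n_z = 0.36442 and ∂z/∂N = −n_y/n_z = 0.31690.
Gradient magnitude |∇z| = √(a² + b²) = √(0.13281 + 0.10043) = 0.48294.
True dip = arctan(0.48294) = 25.8°, dipping toward SW (azimuth ≈ 229°).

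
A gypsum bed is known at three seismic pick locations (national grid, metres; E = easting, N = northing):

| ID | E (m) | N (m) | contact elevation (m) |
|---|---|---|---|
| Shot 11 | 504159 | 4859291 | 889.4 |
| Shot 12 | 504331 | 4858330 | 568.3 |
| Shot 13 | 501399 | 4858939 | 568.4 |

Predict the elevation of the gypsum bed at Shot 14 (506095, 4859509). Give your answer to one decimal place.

1104.5 m

Two edge vectors: Shot 11→Shot 12 = (172, -961, -321.1), Shot 11→Shot 13 = (-2760, -352, -321).
Normal n = (Shot 11→Shot 12) × (Shot 11→Shot 13) = (195453.8, 941448, -2712904).
So ∂z/∂E = −n_x/n_z = 0.072045970 and ∂z/∂N = −n_y/n_z = 0.347025918.
Intercept c from Shot 11: 889.4 − 36322.62 − 1686299.92 = −1721733.14.
At (506095, 4859509): z = 36462.1 + 1686375.6 − 1721733.14 = 1104.5 m.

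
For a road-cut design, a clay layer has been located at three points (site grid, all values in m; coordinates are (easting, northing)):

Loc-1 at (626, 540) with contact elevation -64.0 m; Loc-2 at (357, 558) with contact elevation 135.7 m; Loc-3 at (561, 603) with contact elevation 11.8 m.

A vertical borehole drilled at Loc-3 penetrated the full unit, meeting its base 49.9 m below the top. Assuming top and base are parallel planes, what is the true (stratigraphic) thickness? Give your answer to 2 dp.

Two edge vectors: Loc-1→Loc-2 = (-269, 18, 199.7), Loc-1→Loc-3 = (-65, 63, 75.8).
Normal n = (Loc-1→Loc-2) × (Loc-1→Loc-3) = (-11216.7, 7409.7, -15777).
So ∂z/∂E = −n_x/n_z = −0.71095 and ∂z/∂N = −n_y/n_z = 0.46965.
|∇z| = √(a²+b²) = 0.85207, so dip δ = arctan(0.85207) = 40.43°.
True thickness = vertical thickness × cos δ = 49.9 × cos 40.43° = 37.98 m.

37.98 m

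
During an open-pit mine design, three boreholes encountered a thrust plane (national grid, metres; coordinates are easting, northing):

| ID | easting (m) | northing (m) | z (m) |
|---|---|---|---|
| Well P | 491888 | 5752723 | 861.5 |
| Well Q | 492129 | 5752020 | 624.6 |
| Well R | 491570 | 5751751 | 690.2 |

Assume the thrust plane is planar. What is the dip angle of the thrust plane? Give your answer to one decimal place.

Let the plane be z = a·easting + b·northing + c.
Well Q−Well P: 241a − 703b = −236.9;  Well R−Well P: −318a − 972b = −171.3.
Solving gives a = −0.23993, b = 0.25473.
Gradient magnitude |∇z| = √(a² + b²) = √(0.05757 + 0.06489) = 0.34994.
True dip = arctan(0.34994) = 19.3°, dipping toward SE (azimuth ≈ 137°).

19.3°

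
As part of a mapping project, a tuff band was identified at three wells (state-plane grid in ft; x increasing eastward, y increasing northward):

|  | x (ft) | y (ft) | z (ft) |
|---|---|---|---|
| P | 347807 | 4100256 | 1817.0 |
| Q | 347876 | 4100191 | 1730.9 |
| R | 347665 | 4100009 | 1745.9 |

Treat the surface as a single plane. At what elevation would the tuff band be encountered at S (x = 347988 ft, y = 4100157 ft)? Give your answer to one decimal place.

Two edge vectors: P→Q = (69, -65, -86.1), P→R = (-142, -247, -71.1).
Normal n = (P→Q) × (P→R) = (-16645.2, 17132.1, -26273).
So ∂z/∂x = −n_x/n_z = −0.633547749 and ∂z/∂y = −n_y/n_z = 0.652080082.
Intercept c from P: 1817 + 220352.34 − 2673695.27 = −2451525.93.
At (347988, 4100157): z = −220467.0 + 2673630.7 − 2451525.93 = 1637.8 ft.

1637.8 ft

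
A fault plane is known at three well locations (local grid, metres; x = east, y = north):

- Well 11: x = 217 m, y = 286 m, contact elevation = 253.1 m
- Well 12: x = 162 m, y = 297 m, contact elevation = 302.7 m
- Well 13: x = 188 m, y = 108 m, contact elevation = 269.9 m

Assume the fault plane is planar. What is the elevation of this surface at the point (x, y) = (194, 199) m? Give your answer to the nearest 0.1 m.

Let the plane be z = a·x + b·y + c.
Well 12−Well 11: −55a + 11b = 49.6;  Well 13−Well 11: −29a − 178b = 16.8.
Solving gives a = −0.89164, b = 0.05089.
Then c = 253.1 − a·217 − b·286 = 432.03.
At (194, 199): z = −173.0 + 10.1 + 432.03 = 269.2 m.

269.2 m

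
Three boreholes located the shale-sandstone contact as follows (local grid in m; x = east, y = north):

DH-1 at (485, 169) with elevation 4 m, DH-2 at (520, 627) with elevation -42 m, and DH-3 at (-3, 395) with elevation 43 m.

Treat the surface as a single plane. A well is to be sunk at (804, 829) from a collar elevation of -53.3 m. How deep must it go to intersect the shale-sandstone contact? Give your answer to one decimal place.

Two edge vectors: DH-1→DH-2 = (35, 458, -46), DH-1→DH-3 = (-488, 226, 39).
Normal n = (DH-1→DH-2) × (DH-1→DH-3) = (28258, 21083, 231414).
So ∂z/∂x = −n_x/n_z = −0.12211 and ∂z/∂y = −n_y/n_z = −0.09111.
Intercept c from DH-1: 4 + 59.22 + 15.40 = 78.62.
At (804, 829): z_contact = −98.18 − 75.53 + 78.62 = -95.08 m.
Depth below ground = -53.3 − (-95.08) = 41.8 m.

41.8 m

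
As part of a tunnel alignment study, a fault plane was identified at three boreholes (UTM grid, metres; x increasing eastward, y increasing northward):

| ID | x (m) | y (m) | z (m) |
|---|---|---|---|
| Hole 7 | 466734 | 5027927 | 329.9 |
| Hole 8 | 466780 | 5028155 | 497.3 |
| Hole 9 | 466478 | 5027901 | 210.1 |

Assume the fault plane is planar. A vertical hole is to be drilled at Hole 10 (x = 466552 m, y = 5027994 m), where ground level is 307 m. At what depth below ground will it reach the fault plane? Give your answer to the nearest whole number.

Two edge vectors: Hole 7→Hole 8 = (46, 228, 167.4), Hole 7→Hole 9 = (-256, -26, -119.8).
Normal n = (Hole 7→Hole 8) × (Hole 7→Hole 9) = (-22962, -37343.6, 57172).
So ∂z/∂x = −n_x/n_z = 0.40163017 and ∂z/∂y = −n_y/n_z = 0.65317988.
Intercept c from Hole 7: 329.9 − 187454.46 − 3284140.75 = −3471265.30.
At (466552, 5027994): z_contact = 187381.4 + 3284184.5 − 3471265.30 = 300.6 m.
Depth below ground = 307 − 300.6 = 6 m.

6 m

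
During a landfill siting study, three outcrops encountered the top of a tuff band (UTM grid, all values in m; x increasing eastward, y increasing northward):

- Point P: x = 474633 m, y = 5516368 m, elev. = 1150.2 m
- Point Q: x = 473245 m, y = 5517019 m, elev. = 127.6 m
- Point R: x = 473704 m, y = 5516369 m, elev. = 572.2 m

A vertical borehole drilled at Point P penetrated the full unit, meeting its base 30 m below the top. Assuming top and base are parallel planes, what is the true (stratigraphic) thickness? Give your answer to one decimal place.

24.9 m

Two edge vectors: Point P→Point Q = (-1388, 651, -1022.6), Point P→Point R = (-929, 1, -578).
Normal n = (Point P→Point Q) × (Point P→Point R) = (-375255.4, 147731.4, 603391).
So ∂z/∂x = −n_x/n_z = 0.62191 and ∂z/∂y = −n_y/n_z = −0.24484.
|∇z| = √(a²+b²) = 0.66837, so dip δ = arctan(0.66837) = 33.76°.
True thickness = vertical thickness × cos δ = 30 × cos 33.76° = 24.9 m.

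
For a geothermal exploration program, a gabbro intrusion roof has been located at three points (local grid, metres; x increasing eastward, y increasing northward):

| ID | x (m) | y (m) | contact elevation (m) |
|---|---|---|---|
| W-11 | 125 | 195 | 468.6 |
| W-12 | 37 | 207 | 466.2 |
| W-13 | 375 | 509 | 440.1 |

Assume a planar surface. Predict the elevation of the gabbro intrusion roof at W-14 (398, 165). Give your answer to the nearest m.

475 m

Two edge vectors: W-11→W-12 = (-88, 12, -2.4), W-11→W-13 = (250, 314, -28.5).
Normal n = (W-11→W-12) × (W-11→W-13) = (411.6, -3108, -30632).
So ∂z/∂x = −n_x/n_z = 0.01344 and ∂z/∂y = −n_y/n_z = −0.10146.
Intercept c from W-11: 468.6 − 1.68 + 19.79 = 486.71.
At (398, 165): z = 5.3 − 16.7 + 486.71 = 475.3 m.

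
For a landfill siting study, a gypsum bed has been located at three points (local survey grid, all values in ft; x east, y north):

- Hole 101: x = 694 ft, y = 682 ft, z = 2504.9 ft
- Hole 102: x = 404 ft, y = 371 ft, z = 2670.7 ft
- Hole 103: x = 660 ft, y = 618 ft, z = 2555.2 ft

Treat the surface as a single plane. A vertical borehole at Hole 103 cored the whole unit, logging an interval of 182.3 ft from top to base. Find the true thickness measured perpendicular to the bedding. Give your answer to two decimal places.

111.92 ft

Let the plane be z = a·x + b·y + c.
Hole 102−Hole 101: −290a − 311b = 165.8;  Hole 103−Hole 101: −34a − 64b = 50.3.
Solving gives a = 0.63012, b = −1.12069.
|∇z| = √(a²+b²) = 1.28568, so dip δ = arctan(1.28568) = 52.12°.
True thickness = vertical thickness × cos δ = 182.3 × cos 52.12° = 111.92 ft.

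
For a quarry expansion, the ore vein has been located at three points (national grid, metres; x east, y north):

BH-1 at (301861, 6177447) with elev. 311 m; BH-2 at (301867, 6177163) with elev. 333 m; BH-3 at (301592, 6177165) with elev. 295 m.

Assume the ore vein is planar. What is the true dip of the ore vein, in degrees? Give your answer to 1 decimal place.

Let the plane be z = a·x + b·y + c.
BH-2−BH-1: 6a − 284b = 22;  BH-3−BH-1: −269a − 282b = −16.
Solving gives a = 0.13764, b = −0.07456.
Gradient magnitude |∇z| = √(a² + b²) = √(0.01894 + 0.00556) = 0.15654.
True dip = arctan(0.15654) = 8.9°, dipping toward WNW (azimuth ≈ 298°).

8.9°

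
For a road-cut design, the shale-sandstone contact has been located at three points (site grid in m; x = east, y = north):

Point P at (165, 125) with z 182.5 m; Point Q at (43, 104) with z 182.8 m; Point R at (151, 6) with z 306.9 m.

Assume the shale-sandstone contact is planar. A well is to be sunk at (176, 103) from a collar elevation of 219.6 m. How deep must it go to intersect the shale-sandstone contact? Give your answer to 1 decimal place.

Two edge vectors: Point P→Point Q = (-122, -21, 0.3), Point P→Point R = (-14, -119, 124.4).
Normal n = (Point P→Point Q) × (Point P→Point R) = (-2576.7, 15172.6, 14224).
So ∂z/∂x = −n_x/n_z = 0.18115 and ∂z/∂y = −n_y/n_z = −1.06669.
Intercept c from Point P: 182.5 − 29.89 + 133.34 = 285.95.
At (176, 103): z_contact = 31.88 − 109.87 + 285.95 = 207.96 m.
Depth below ground = 219.6 − 207.96 = 11.6 m.

11.6 m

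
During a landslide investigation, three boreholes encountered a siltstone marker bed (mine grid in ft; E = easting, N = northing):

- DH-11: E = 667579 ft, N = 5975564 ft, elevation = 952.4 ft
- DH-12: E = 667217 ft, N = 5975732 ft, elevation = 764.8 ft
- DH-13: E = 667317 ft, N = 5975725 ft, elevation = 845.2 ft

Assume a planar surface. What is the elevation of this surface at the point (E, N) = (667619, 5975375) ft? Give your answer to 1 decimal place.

Two edge vectors: DH-11→DH-12 = (-362, 168, -187.6), DH-11→DH-13 = (-262, 161, -107.2).
Normal n = (DH-11→DH-12) × (DH-11→DH-13) = (12194, 10344.8, -14266).
So ∂z/∂E = −n_x/n_z = 0.854759568 and ∂z/∂N = −n_y/n_z = 0.725136689.
Intercept c from DH-11: 952.4 − 570619.54 − 4333100.69 = −4902767.83.
At (667619, 5975375): z = 570653.7 + 4332963.6 − 4902767.83 = 849.5 ft.

849.5 ft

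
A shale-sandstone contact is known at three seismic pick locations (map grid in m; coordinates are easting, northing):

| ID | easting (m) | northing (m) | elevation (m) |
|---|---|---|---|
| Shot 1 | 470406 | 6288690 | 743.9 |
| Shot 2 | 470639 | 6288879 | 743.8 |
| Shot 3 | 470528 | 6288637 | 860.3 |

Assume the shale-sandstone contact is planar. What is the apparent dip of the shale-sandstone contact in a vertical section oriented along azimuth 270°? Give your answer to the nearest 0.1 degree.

Two edge vectors: Shot 1→Shot 2 = (233, 189, -0.1), Shot 1→Shot 3 = (122, -53, 116.4).
Normal n = (Shot 1→Shot 2) × (Shot 1→Shot 3) = (21994.3, -27133.4, -35407).
So ∂z/∂easting = −n_x/n_z = 0.62119 and ∂z/∂northing = −n_y/n_z = −0.76633.
Unit vector along 270° is (sin 270°, cos 270°) = (-1.0000, -0.0000).
Slope in that direction = a·(-1.0000) + b·(-0.0000) = −0.62119.
Apparent dip = arctan|0.62119| = 31.8° (true dip is 44.6°, so apparent ≤ true as expected).

31.8°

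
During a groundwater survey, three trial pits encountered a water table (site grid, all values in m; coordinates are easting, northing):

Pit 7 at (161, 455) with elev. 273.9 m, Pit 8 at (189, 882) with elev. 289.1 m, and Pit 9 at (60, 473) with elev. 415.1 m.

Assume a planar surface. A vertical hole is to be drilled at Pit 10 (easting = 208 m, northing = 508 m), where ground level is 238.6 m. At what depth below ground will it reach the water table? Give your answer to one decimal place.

Two edge vectors: Pit 7→Pit 8 = (28, 427, 15.2), Pit 7→Pit 9 = (-101, 18, 141.2).
Normal n = (Pit 7→Pit 8) × (Pit 7→Pit 9) = (60018.8, -5488.8, 43631).
So ∂z/∂easting = −n_x/n_z = −1.37560 and ∂z/∂northing = −n_y/n_z = 0.12580.
Intercept c from Pit 7: 273.9 + 221.47 − 57.24 = 438.13.
At (208, 508): z_contact = −286.12 + 63.91 + 438.13 = 215.91 m.
Depth below ground = 238.6 − 215.91 = 22.7 m.

22.7 m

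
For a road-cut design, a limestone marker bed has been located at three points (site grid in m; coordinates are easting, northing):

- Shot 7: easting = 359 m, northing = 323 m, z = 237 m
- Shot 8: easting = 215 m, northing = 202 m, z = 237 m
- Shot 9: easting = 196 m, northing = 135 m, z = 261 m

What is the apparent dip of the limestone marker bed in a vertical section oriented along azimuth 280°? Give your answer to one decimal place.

25.2°

Two edge vectors: Shot 7→Shot 8 = (-144, -121, 0), Shot 7→Shot 9 = (-163, -188, 24).
Normal n = (Shot 7→Shot 8) × (Shot 7→Shot 9) = (-2904, 3456, 7349).
So ∂z/∂easting = −n_x/n_z = 0.39516 and ∂z/∂northing = −n_y/n_z = −0.47027.
Unit vector along 280° is (sin 280°, cos 280°) = (-0.9848, 0.1736).
Slope in that direction = a·(-0.9848) + b·(0.1736) = −0.47081.
Apparent dip = arctan|0.47081| = 25.2° (true dip is 31.6°, so apparent ≤ true as expected).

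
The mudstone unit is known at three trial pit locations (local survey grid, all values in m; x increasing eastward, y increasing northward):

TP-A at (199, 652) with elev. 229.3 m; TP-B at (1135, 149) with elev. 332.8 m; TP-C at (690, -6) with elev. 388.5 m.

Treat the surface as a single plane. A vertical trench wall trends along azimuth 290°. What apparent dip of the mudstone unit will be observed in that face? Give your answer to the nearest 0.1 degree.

3.5°

Let the plane be z = a·x + b·y + c.
TP-B−TP-A: 936a − 503b = 103.5;  TP-C−TP-A: 491a − 658b = 159.2.
Solving gives a = −0.03246, b = −0.26617.
Unit vector along 290° is (sin 290°, cos 290°) = (-0.9397, 0.3420).
Slope in that direction = a·(-0.9397) + b·(0.3420) = −0.06053.
Apparent dip = arctan|0.06053| = 3.5° (true dip is 15.0°, so apparent ≤ true as expected).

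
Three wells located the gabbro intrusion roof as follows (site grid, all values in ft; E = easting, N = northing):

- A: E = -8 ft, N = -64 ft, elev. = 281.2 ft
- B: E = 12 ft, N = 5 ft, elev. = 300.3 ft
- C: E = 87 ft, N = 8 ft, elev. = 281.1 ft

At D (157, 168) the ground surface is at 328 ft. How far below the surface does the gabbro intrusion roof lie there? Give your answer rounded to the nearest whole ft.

Let the plane be z = a·E + b·N + c.
B−A: 20a + 69b = 19.1;  C−A: 95a + 72b = −0.1.
Solving gives a = −0.27021, b = 0.35513.
Then c = 281.2 − a·-8 − b·-64 = 301.77.
At (157, 168): z_contact = −42.4 + 59.7 + 301.77 = 319.0 ft.
Depth below ground = 328 − 319.0 = 9 ft.

9 ft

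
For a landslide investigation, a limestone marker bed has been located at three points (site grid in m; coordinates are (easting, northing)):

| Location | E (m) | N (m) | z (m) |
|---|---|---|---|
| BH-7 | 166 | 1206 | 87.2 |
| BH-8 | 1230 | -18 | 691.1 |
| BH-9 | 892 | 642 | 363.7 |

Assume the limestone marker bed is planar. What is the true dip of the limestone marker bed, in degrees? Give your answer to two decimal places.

26.56°

Let the plane be z = a·E + b·N + c.
BH-8−BH-7: 1064a − 1224b = 603.9;  BH-9−BH-7: 726a − 564b = 276.5.
Solving gives a = −0.00750, b = −0.49990.
Gradient magnitude |∇z| = √(a² + b²) = √(0.00006 + 0.24990) = 0.49996.
True dip = arctan(0.49996) = 26.56°, dipping toward N (azimuth ≈ 001°).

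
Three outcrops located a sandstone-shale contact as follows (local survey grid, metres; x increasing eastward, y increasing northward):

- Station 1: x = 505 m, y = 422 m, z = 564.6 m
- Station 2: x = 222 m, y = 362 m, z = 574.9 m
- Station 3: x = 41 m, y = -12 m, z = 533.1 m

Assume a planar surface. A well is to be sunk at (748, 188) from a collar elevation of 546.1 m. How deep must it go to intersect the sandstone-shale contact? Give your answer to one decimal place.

Two edge vectors: Station 1→Station 2 = (-283, -60, 10.3), Station 1→Station 3 = (-464, -434, -31.5).
Normal n = (Station 1→Station 2) × (Station 1→Station 3) = (6360.2, -13693.7, 94982).
So ∂z/∂x = −n_x/n_z = −0.06696 and ∂z/∂y = −n_y/n_z = 0.14417.
Intercept c from Station 1: 564.6 + 33.82 − 60.84 = 537.58.
At (748, 188): z_contact = −50.09 + 27.10 + 537.58 = 514.59 m.
Depth below ground = 546.1 − 514.59 = 31.5 m.

31.5 m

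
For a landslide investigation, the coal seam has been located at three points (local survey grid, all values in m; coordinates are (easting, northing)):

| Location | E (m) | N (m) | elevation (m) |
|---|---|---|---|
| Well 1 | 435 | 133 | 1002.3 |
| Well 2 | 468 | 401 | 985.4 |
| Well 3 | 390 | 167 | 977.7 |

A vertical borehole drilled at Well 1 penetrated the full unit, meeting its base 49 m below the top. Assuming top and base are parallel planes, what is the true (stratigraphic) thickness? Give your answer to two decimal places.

44.31 m

Two edge vectors: Well 1→Well 2 = (33, 268, -16.9), Well 1→Well 3 = (-45, 34, -24.6).
Normal n = (Well 1→Well 2) × (Well 1→Well 3) = (-6018.2, 1572.3, 13182).
So ∂z/∂E = −n_x/n_z = 0.45655 and ∂z/∂N = −n_y/n_z = −0.11928.
|∇z| = √(a²+b²) = 0.47187, so dip δ = arctan(0.47187) = 25.26°.
True thickness = vertical thickness × cos δ = 49 × cos 25.26° = 44.31 m.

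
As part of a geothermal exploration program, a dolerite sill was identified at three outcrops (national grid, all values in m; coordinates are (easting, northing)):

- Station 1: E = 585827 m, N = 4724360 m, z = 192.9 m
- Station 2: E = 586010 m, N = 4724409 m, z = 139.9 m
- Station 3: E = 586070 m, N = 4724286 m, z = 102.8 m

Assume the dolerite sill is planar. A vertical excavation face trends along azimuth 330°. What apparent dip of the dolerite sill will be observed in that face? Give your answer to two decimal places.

15.99°

Two edge vectors: Station 1→Station 2 = (183, 49, -53), Station 1→Station 3 = (243, -74, -90.1).
Normal n = (Station 1→Station 2) × (Station 1→Station 3) = (-8336.9, 3609.3, -25449).
So ∂z/∂E = −n_x/n_z = −0.32759 and ∂z/∂N = −n_y/n_z = 0.14182.
Unit vector along 330° is (sin 330°, cos 330°) = (-0.5000, 0.8660).
Slope in that direction = a·(-0.5000) + b·(0.8660) = 0.28662.
Apparent dip = arctan|0.28662| = 15.99° (true dip is 19.6°, so apparent ≤ true as expected).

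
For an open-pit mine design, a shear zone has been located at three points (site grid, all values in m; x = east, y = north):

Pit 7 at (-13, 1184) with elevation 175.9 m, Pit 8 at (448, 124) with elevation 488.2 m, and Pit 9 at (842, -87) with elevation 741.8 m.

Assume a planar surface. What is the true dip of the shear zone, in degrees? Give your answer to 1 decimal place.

Let the plane be z = a·x + b·y + c.
Pit 8−Pit 7: 461a − 1060b = 312.3;  Pit 9−Pit 7: 855a − 1271b = 565.9.
Solving gives a = 0.63340, b = −0.01915.
Gradient magnitude |∇z| = √(a² + b²) = √(0.40119 + 0.00037) = 0.63369.
True dip = arctan(0.63369) = 32.4°, dipping toward W (azimuth ≈ 272°).

32.4°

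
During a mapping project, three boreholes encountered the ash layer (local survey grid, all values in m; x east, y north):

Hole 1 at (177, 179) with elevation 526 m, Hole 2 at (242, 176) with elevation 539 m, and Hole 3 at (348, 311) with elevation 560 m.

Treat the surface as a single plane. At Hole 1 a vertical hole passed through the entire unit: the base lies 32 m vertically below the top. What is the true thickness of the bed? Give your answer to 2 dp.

31.38 m

Two edge vectors: Hole 1→Hole 2 = (65, -3, 13), Hole 1→Hole 3 = (171, 132, 34).
Normal n = (Hole 1→Hole 2) × (Hole 1→Hole 3) = (-1818, 13, 9093).
So ∂z/∂x = −n_x/n_z = 0.19993 and ∂z/∂y = −n_y/n_z = −0.00143.
|∇z| = √(a²+b²) = 0.19994, so dip δ = arctan(0.19994) = 11.31°.
True thickness = vertical thickness × cos δ = 32 × cos 11.31° = 31.38 m.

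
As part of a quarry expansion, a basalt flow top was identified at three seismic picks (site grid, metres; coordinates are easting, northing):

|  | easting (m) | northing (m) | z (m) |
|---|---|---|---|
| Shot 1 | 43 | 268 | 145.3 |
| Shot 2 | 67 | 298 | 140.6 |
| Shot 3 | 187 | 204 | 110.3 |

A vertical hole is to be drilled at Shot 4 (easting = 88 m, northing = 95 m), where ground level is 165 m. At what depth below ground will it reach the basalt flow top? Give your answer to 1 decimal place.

Let the plane be z = a·easting + b·northing + c.
Shot 2−Shot 1: 24a + 30b = −4.7;  Shot 3−Shot 1: 144a − 64b = −35.
Solving gives a = −0.23067, b = 0.02787.
Then c = 145.3 − a·43 − b·268 = 147.75.
At (88, 95): z_contact = −20.30 + 2.65 + 147.75 = 130.10 m.
Depth below ground = 165 − 130.10 = 34.9 m.

34.9 m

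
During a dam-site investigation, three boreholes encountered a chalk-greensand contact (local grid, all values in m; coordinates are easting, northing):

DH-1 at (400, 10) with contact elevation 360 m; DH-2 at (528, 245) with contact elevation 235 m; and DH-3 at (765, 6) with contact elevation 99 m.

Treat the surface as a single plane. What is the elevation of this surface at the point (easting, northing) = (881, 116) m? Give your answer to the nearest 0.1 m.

0.3 m

Let the plane be z = a·easting + b·northing + c.
DH-2−DH-1: 128a + 235b = −125;  DH-3−DH-1: 365a − 4b = −261.
Solving gives a = −0.71662, b = −0.14159.
Then c = 360 − a·400 − b·10 = 648.06.
At (881, 116): z = −631.3 − 16.4 + 648.06 = 0.3 m.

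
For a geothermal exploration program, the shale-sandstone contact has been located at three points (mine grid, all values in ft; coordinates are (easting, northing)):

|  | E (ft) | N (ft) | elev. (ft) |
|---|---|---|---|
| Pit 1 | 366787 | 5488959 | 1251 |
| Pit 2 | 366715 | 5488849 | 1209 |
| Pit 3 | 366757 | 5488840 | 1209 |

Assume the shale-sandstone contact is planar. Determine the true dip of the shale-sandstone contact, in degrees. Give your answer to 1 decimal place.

Let the plane be z = a·E + b·N + c.
Pit 2−Pit 1: −72a − 110b = −42;  Pit 3−Pit 1: −30a − 119b = −42.
Solving gives a = 0.07175, b = 0.33485.
Gradient magnitude |∇z| = √(a² + b²) = √(0.00515 + 0.11213) = 0.34245.
True dip = arctan(0.34245) = 18.9°, dipping toward SSW (azimuth ≈ 192°).

18.9°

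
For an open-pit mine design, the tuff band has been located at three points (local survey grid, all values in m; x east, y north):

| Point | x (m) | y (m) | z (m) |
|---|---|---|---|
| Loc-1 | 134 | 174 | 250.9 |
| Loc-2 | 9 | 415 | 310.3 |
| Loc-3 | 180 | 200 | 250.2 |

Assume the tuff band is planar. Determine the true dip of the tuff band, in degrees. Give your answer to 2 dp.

12.40°

Let the plane be z = a·x + b·y + c.
Loc-2−Loc-1: −125a + 241b = 59.4;  Loc-3−Loc-1: 46a + 26b = −0.7.
Solving gives a = −0.11950, b = 0.18449.
Gradient magnitude |∇z| = √(a² + b²) = √(0.01428 + 0.03404) = 0.21981.
True dip = arctan(0.21981) = 12.40°, dipping toward SSE (azimuth ≈ 147°).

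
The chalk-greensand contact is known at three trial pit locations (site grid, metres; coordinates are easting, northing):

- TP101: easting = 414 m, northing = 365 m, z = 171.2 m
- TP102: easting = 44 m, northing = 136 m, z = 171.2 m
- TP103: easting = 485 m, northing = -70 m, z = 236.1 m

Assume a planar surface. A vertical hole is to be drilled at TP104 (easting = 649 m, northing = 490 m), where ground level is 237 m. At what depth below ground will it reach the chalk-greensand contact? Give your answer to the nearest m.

63 m

Let the plane be z = a·easting + b·northing + c.
TP102−TP101: −370a − 229b = 0;  TP103−TP101: 71a − 435b = 64.9.
Solving gives a = 0.08387, b = −0.13551.
Then c = 171.2 − a·414 − b·365 = 185.94.
At (649, 490): z_contact = 54.4 − 66.4 + 185.94 = 174.0 m.
Depth below ground = 237 − 174.0 = 63 m.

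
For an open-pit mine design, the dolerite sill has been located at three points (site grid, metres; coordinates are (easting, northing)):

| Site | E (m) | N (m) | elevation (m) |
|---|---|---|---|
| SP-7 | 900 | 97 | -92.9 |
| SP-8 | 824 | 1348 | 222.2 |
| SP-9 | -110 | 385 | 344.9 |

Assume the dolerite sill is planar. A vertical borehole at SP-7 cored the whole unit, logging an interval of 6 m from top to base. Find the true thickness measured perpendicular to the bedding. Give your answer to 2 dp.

5.50 m

Let the plane be z = a·E + b·N + c.
SP-8−SP-7: −76a + 1251b = 315.1;  SP-9−SP-7: −1010a + 288b = 437.8.
Solving gives a = −0.36802, b = 0.22952.
|∇z| = √(a²+b²) = 0.43372, so dip δ = arctan(0.43372) = 23.45°.
True thickness = vertical thickness × cos δ = 6 × cos 23.45° = 5.50 m.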